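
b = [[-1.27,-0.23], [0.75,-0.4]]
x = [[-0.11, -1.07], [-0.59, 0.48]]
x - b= [[1.16,-0.84], [-1.34,0.88]]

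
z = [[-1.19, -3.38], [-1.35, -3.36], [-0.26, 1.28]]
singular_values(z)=[5.21, 0.69]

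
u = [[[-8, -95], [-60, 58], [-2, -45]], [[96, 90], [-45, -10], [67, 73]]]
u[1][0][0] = 96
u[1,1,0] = -45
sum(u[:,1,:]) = -57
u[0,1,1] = 58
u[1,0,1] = 90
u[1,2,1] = 73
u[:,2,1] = [-45, 73]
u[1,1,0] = -45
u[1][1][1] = -10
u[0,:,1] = [-95, 58, -45]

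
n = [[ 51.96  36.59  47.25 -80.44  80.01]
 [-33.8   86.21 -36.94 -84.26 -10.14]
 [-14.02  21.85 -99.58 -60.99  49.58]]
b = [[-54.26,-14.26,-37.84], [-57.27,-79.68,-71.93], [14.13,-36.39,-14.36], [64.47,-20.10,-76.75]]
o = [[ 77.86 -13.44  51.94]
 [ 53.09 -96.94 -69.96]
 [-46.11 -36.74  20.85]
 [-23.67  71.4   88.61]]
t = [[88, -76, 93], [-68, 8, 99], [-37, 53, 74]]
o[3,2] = 88.61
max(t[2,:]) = 74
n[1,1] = 86.21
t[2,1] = 53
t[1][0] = -68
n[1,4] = -10.14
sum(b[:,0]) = -32.93000000000001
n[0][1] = 36.59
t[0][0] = 88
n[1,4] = -10.14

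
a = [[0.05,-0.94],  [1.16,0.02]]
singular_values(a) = [1.16, 0.94]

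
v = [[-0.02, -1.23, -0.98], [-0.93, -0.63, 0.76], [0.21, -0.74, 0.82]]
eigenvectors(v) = [[(-0.71+0j), 0.68+0.00j, (0.68-0j)], [(-0.68+0j), -0.46-0.03j, (-0.46+0.03j)], [-0.16+0.00j, 0.01-0.57j, 0.01+0.57j]]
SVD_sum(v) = [[-0.31,  -1.04,  0.10],[-0.27,  -0.89,  0.08],[-0.21,  -0.69,  0.06]] + [[0.31, -0.20, -1.07], [-0.24, 0.15, 0.82], [-0.16, 0.10, 0.56]] + [[-0.02, 0.01, -0.01], [-0.42, 0.11, -0.14], [0.58, -0.16, 0.2]]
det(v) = -1.94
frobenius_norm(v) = 2.36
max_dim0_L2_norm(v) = 1.57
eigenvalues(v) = [(-1.42+0j), (0.8+0.86j), (0.8-0.86j)]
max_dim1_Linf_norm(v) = 1.23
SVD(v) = [[0.68, -0.73, -0.03], [0.58, 0.56, -0.59], [0.45, 0.38, 0.81]] @ diag([1.6071908354048403, 1.5437597298624584, 0.781628757816447]) @ [[-0.29, -0.95, 0.09],[-0.28, 0.17, 0.95],[0.92, -0.25, 0.31]]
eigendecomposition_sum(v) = [[(-0.59+0j), -0.88-0.00j, 0.04-0.00j], [(-0.56+0j), -0.84-0.00j, (0.04-0j)], [-0.13+0.00j, (-0.2-0j), 0.01-0.00j]] + [[0.28+0.20j, -0.18-0.33j, (-0.51+0.5j)], [-0.18-0.15j, (0.11+0.23j), (0.36-0.31j)], [0.17-0.23j, -0.27+0.14j, 0.41+0.43j]] + [[0.28-0.20j,-0.18+0.33j,(-0.51-0.5j)], [(-0.18+0.15j),0.11-0.23j,(0.36+0.31j)], [(0.17+0.23j),(-0.27-0.14j),0.41-0.43j]]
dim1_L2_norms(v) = [1.57, 1.36, 1.12]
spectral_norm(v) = 1.61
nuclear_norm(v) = 3.93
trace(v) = 0.17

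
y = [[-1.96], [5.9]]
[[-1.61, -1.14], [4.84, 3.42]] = y @ [[0.82,0.58]]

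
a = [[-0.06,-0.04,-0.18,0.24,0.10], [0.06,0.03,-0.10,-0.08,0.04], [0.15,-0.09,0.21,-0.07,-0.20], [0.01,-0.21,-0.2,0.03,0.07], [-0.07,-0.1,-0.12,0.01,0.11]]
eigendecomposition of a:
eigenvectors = [[(0.45+0j), (0.7+0j), 0.70-0.00j, (0.43+0j), (0.4+0j)], [-0.43+0.00j, (0.25-0.13j), 0.25+0.13j, (-0.14+0j), (0.61+0j)], [(-0.42+0j), (-0.39-0.15j), (-0.39+0.15j), (0.44+0j), -0.68+0.00j], [(-0.64+0j), 0.40+0.14j, (0.4-0.14j), 0.14+0.00j, (0.02+0j)], [-0.16+0.00j, (0.12+0.24j), 0.12-0.24j, 0.76+0.00j, (-0.12+0j)]]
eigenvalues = [(-0.23+0j), (0.18+0.13j), (0.18-0.13j), (0.02+0j), (0.17+0j)]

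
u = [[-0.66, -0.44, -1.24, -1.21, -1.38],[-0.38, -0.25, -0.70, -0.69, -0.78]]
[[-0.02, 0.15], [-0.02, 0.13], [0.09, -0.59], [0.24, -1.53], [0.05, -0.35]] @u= [[-0.04, -0.03, -0.08, -0.08, -0.09], [-0.04, -0.02, -0.07, -0.07, -0.07], [0.16, 0.11, 0.30, 0.30, 0.34], [0.42, 0.28, 0.77, 0.77, 0.86], [0.1, 0.07, 0.18, 0.18, 0.20]]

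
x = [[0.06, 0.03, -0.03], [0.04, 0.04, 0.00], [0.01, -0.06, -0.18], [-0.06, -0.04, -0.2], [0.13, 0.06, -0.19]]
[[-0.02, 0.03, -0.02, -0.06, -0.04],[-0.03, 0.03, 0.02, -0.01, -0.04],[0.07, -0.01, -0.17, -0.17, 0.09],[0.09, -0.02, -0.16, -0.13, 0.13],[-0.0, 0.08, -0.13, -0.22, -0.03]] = x @ [[-0.25, 0.30, -0.24, -0.71, -0.61], [-0.41, 0.45, 0.62, 0.38, -0.44], [-0.28, -0.07, 0.74, 0.80, -0.39]]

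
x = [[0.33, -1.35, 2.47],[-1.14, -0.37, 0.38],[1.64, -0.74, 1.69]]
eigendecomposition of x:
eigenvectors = [[-0.67, 0.71, -0.11], [0.13, 0.68, 0.87], [-0.73, -0.19, 0.49]]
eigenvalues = [3.31, -1.66, -0.0]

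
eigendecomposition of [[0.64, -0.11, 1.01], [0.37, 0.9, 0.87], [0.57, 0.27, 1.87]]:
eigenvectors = [[-0.4, -0.94, 0.5],[-0.54, 0.11, -0.86],[-0.74, 0.32, -0.05]]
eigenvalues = [2.37, 0.31, 0.73]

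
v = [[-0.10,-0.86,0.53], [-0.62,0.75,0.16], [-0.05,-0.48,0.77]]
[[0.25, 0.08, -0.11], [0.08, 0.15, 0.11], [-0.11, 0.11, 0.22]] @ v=[[-0.07, -0.1, 0.06], [-0.11, -0.01, 0.15], [-0.07, 0.07, 0.13]]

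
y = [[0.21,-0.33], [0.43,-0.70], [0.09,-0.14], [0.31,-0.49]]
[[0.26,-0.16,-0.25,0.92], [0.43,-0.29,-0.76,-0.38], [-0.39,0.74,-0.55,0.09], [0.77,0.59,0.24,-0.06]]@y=[[0.25, -0.39],[-0.22, 0.35],[0.21, -0.36],[0.42, -0.67]]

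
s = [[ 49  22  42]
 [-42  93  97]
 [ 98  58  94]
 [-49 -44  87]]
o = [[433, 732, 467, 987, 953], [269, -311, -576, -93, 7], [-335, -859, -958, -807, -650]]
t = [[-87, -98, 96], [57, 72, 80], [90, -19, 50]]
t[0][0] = -87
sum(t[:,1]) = -45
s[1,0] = -42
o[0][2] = 467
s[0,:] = [49, 22, 42]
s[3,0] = -49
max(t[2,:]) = 90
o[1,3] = -93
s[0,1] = 22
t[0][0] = -87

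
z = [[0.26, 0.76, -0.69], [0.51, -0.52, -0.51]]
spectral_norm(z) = 1.07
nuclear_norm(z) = 1.95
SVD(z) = [[-0.97, -0.25], [-0.25, 0.97]] @ diag([1.0695200586420524, 0.876371407659048]) @ [[-0.35, -0.57, 0.74], [0.49, -0.79, -0.37]]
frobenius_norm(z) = 1.38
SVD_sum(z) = [[0.37, 0.59, -0.77], [0.09, 0.15, -0.19]] + [[-0.11, 0.17, 0.08], [0.42, -0.67, -0.32]]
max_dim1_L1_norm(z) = 1.71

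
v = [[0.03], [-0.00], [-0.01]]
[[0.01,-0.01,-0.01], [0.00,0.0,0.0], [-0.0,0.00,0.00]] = v @ [[0.17, -0.21, -0.19]]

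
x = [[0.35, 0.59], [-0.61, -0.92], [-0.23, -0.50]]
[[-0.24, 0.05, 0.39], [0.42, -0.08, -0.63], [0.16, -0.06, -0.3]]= x @ [[-0.69, -0.13, 0.40], [0.0, 0.17, 0.42]]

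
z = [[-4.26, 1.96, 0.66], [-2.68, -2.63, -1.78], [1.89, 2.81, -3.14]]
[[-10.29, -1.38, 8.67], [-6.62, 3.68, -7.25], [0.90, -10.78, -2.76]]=z@ [[2.35, -0.37, -0.76], [-0.4, -1.99, 2.02], [0.77, 1.43, 2.23]]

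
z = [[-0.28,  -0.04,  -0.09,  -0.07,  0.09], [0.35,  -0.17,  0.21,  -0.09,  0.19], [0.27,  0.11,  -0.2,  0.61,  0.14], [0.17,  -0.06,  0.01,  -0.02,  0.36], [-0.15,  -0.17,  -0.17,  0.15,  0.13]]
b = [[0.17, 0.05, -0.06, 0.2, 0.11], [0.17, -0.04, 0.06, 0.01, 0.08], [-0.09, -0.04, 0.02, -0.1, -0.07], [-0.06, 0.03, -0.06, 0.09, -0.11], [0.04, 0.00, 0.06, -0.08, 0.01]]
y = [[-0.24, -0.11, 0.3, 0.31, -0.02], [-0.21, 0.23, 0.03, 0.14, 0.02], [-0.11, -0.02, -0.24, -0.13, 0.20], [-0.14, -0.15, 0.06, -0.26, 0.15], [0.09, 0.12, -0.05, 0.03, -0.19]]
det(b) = -0.00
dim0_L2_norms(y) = [0.38, 0.32, 0.39, 0.45, 0.32]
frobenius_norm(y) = 0.84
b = y @ z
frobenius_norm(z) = 1.07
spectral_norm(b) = 0.36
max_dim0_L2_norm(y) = 0.45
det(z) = -0.00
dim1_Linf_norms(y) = [0.31, 0.23, 0.24, 0.26, 0.19]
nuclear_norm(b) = 0.71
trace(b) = 0.25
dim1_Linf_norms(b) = [0.2, 0.17, 0.1, 0.11, 0.08]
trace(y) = -0.70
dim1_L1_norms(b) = [0.59, 0.36, 0.32, 0.35, 0.19]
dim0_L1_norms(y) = [0.79, 0.63, 0.68, 0.87, 0.58]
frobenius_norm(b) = 0.44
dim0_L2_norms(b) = [0.27, 0.08, 0.12, 0.25, 0.19]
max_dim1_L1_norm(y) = 0.98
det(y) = 0.00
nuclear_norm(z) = 1.98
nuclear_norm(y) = 1.62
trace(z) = -0.54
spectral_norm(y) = 0.58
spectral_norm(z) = 0.75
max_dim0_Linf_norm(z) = 0.61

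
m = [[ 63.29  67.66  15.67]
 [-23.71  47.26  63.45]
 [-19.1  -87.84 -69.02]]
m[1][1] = 47.26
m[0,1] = 67.66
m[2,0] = -19.1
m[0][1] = 67.66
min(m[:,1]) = -87.84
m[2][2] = -69.02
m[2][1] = -87.84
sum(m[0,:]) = 146.61999999999998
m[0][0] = 63.29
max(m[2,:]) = -19.1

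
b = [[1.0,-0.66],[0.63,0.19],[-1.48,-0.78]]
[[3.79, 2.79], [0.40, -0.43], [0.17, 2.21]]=b @ [[1.62, 0.41], [-3.29, -3.61]]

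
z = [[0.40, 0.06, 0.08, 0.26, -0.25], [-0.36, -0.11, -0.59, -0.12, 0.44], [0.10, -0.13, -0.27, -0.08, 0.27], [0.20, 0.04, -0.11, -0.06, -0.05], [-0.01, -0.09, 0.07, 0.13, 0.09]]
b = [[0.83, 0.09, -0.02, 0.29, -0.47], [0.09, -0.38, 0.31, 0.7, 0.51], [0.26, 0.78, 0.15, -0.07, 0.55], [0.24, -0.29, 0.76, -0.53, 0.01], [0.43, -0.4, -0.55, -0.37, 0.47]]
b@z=[[0.36, 0.10, -0.05, 0.13, -0.23], [0.34, -0.01, 0.11, 0.07, -0.1], [-0.18, -0.14, -0.43, 0.04, 0.37], [0.17, -0.07, 0.04, 0.07, 0.05], [0.18, 0.08, 0.49, 0.29, -0.37]]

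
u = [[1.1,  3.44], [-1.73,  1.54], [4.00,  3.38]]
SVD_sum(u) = [[2.14, 2.57], [0.05, 0.06], [3.30, 3.96]] + [[-1.04,  0.87], [-1.78,  1.48], [0.7,  -0.58]]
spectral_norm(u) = 6.15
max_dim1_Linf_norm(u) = 4.0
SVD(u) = [[-0.54,-0.48], [-0.01,-0.82], [-0.84,0.32]] @ diag([6.148607481281167, 2.833218318649879]) @ [[-0.64, -0.77], [0.77, -0.64]]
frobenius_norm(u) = 6.77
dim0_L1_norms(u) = [6.83, 8.36]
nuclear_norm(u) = 8.98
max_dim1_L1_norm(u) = 7.38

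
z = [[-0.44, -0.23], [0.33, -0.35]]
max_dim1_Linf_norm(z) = 0.44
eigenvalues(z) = [(-0.4+0.27j), (-0.4-0.27j)]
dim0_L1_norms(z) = [0.77, 0.58]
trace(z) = -0.79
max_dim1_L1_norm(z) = 0.68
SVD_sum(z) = [[-0.41, 0.05], [0.36, -0.04]] + [[-0.03, -0.28], [-0.03, -0.31]]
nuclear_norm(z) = 0.97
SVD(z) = [[-0.75, 0.66],  [0.66, 0.75]] @ diag([0.5514426755354174, 0.4169064350646802]) @ [[0.99, -0.11], [-0.11, -0.99]]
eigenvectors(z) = [[0.10-0.63j, 0.10+0.63j], [(-0.77+0j), -0.77-0.00j]]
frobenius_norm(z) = 0.69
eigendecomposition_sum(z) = [[(-0.22+0.1j), -0.11-0.17j], [(0.16+0.24j), (-0.17+0.17j)]] + [[-0.22-0.10j, -0.12+0.17j],[0.16-0.24j, -0.18-0.17j]]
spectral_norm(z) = 0.55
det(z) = 0.23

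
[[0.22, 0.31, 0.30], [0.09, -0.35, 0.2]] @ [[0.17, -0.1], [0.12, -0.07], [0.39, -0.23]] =[[0.19,-0.11], [0.05,-0.03]]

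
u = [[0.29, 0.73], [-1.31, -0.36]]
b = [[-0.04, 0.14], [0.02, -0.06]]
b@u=[[-0.20, -0.08], [0.08, 0.04]]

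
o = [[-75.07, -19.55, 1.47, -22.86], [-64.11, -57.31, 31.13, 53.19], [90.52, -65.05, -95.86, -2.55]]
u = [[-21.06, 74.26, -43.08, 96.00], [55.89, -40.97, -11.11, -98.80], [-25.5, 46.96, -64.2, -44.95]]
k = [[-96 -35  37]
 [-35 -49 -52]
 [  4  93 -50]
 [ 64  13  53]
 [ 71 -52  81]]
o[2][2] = -95.86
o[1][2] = 31.13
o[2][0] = 90.52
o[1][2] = 31.13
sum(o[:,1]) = -141.91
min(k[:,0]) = -96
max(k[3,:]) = 64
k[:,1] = [-35, -49, 93, 13, -52]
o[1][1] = -57.31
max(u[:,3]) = 96.0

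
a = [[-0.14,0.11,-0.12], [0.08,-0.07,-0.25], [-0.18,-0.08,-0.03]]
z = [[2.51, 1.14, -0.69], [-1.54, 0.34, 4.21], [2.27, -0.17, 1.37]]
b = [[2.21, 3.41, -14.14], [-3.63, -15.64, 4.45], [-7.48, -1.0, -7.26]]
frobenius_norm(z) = 5.95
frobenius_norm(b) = 24.57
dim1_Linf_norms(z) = [2.51, 4.21, 2.27]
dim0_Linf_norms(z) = [2.51, 1.14, 4.21]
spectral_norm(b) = 19.55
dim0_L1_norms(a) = [0.4, 0.26, 0.4]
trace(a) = -0.24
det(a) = 0.01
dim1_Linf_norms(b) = [14.14, 15.64, 7.48]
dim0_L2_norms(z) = [3.72, 1.2, 4.48]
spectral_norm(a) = 0.28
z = b @ a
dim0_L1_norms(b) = [13.32, 20.05, 25.85]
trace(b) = -20.69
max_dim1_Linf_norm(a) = 0.25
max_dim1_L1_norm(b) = 23.72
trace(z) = 4.22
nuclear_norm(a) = 0.67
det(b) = 1660.27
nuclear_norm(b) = 39.33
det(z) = 16.62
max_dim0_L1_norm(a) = 0.4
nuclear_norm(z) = 9.19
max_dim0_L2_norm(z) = 4.48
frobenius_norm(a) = 0.40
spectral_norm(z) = 4.79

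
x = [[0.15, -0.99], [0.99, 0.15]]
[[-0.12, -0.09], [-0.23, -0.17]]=x@ [[-0.24, -0.18], [0.08, 0.06]]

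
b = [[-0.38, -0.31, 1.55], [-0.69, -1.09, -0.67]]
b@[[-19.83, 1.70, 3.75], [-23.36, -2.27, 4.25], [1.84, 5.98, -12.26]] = [[17.63, 9.33, -21.75],[37.91, -2.71, 0.99]]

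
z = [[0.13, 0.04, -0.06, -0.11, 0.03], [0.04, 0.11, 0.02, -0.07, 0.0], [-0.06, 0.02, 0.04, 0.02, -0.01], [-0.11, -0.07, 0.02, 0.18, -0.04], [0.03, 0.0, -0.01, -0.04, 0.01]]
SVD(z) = [[-0.57, 0.40, 0.46, -0.48, 0.27], [-0.34, -0.74, 0.51, 0.28, 0.01], [0.16, -0.52, -0.30, -0.65, 0.45], [0.71, 0.11, 0.63, 0.0, 0.30], [-0.15, 0.12, -0.22, 0.52, 0.8]] @ diag([0.3150251944665452, 0.11284024457187031, 0.04791498441993086, 0.005503033636114879, 0.00027738982223145806]) @ [[-0.57, -0.34, 0.16, 0.71, -0.15], [0.40, -0.74, -0.52, 0.11, 0.12], [0.46, 0.51, -0.30, 0.63, -0.22], [0.48, -0.28, 0.65, -0.0, -0.52], [-0.27, -0.01, -0.45, -0.3, -0.8]]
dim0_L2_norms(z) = [0.19, 0.14, 0.08, 0.23, 0.05]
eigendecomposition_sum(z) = [[0.1, 0.06, -0.03, -0.13, 0.03], [0.06, 0.04, -0.02, -0.08, 0.02], [-0.03, -0.02, 0.01, 0.04, -0.01], [-0.13, -0.08, 0.04, 0.16, -0.03], [0.03, 0.02, -0.01, -0.03, 0.01]] + [[0.02, -0.03, -0.02, 0.0, 0.01], [-0.03, 0.06, 0.04, -0.01, -0.01], [-0.02, 0.04, 0.03, -0.01, -0.01], [0.00, -0.01, -0.01, 0.0, 0.0], [0.01, -0.01, -0.01, 0.00, 0.0]] + [[0.01, 0.01, -0.01, 0.01, -0.00],[0.01, 0.01, -0.01, 0.02, -0.01],[-0.01, -0.01, 0.00, -0.01, 0.00],[0.01, 0.02, -0.01, 0.02, -0.01],[-0.0, -0.01, 0.00, -0.01, 0.00]] + [[-0.00,0.0,-0.0,0.0,0.0], [0.00,-0.0,0.0,-0.00,-0.00], [-0.0,0.00,-0.00,0.00,0.00], [0.0,-0.0,0.0,-0.0,-0.00], [0.0,-0.00,0.00,-0.00,-0.0]] + [[-0.00, -0.00, -0.0, -0.00, -0.00], [-0.0, -0.00, -0.0, -0.00, -0.0], [-0.0, -0.00, -0.00, -0.00, -0.00], [-0.00, -0.00, -0.00, -0.0, -0.0], [-0.0, -0.00, -0.00, -0.0, -0.00]]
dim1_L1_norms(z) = [0.37, 0.24, 0.15, 0.42, 0.09]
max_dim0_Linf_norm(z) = 0.18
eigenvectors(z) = [[-0.57, -0.40, -0.46, -0.48, 0.27], [-0.34, 0.74, -0.51, 0.28, 0.01], [0.16, 0.52, 0.3, -0.65, 0.45], [0.71, -0.11, -0.63, 0.0, 0.3], [-0.15, -0.12, 0.22, 0.52, 0.8]]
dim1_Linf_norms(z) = [0.13, 0.11, 0.06, 0.18, 0.04]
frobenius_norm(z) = 0.34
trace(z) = 0.47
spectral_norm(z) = 0.32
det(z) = 0.00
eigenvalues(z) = [0.32, 0.11, 0.05, -0.01, -0.0]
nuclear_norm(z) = 0.48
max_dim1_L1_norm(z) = 0.42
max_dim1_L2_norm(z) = 0.23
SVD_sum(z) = [[0.10,  0.06,  -0.03,  -0.13,  0.03], [0.06,  0.04,  -0.02,  -0.08,  0.02], [-0.03,  -0.02,  0.01,  0.04,  -0.01], [-0.13,  -0.08,  0.04,  0.16,  -0.03], [0.03,  0.02,  -0.01,  -0.03,  0.01]] + [[0.02,-0.03,-0.02,0.0,0.01], [-0.03,0.06,0.04,-0.01,-0.01], [-0.02,0.04,0.03,-0.01,-0.01], [0.0,-0.01,-0.01,0.0,0.00], [0.01,-0.01,-0.01,0.00,0.0]] + [[0.01,0.01,-0.01,0.01,-0.0],[0.01,0.01,-0.01,0.02,-0.01],[-0.01,-0.01,0.00,-0.01,0.0],[0.01,0.02,-0.01,0.02,-0.01],[-0.00,-0.01,0.00,-0.01,0.00]] + [[-0.00, 0.00, -0.00, 0.00, 0.0], [0.0, -0.0, 0.00, -0.0, -0.00], [-0.0, 0.00, -0.00, 0.00, 0.0], [0.0, -0.00, 0.0, -0.0, -0.00], [0.00, -0.00, 0.0, -0.0, -0.00]] + [[-0.0, -0.0, -0.00, -0.0, -0.00], [-0.0, -0.00, -0.0, -0.00, -0.00], [-0.00, -0.00, -0.0, -0.00, -0.00], [-0.00, -0.00, -0.00, -0.0, -0.00], [-0.00, -0.00, -0.00, -0.00, -0.00]]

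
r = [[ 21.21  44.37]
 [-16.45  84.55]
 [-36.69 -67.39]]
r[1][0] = -16.45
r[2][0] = -36.69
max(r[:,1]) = 84.55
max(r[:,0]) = 21.21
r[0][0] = 21.21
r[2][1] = -67.39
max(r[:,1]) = 84.55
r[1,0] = -16.45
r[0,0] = 21.21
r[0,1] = 44.37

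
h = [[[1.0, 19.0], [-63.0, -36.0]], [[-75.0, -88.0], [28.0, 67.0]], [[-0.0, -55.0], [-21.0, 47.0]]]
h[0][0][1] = 19.0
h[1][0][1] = -88.0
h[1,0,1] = -88.0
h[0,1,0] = -63.0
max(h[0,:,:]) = 19.0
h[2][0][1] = -55.0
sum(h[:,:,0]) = -130.0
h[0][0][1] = 19.0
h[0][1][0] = -63.0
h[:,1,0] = [-63.0, 28.0, -21.0]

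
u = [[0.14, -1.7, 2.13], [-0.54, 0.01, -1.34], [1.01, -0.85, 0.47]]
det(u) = 2.667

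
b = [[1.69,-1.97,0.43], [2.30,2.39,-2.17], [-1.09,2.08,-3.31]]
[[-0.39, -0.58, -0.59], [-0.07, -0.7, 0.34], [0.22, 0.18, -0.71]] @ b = [[-1.35,-1.85,3.04],[-2.1,-0.83,0.36],[1.56,-1.48,2.05]]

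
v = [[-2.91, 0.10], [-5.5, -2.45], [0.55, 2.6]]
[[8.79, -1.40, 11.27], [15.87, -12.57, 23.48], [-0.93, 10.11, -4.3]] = v @ [[-3.01, 0.61, -3.90], [0.28, 3.76, -0.83]]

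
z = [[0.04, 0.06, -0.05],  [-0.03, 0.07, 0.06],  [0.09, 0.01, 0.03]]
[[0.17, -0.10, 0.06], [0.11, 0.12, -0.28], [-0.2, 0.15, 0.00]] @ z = [[0.02, 0.00, -0.01],[-0.02, 0.01, -0.01],[-0.01, -0.00, 0.02]]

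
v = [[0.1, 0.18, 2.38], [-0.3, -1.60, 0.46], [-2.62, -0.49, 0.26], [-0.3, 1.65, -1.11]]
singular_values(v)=[3.04, 2.62, 1.92]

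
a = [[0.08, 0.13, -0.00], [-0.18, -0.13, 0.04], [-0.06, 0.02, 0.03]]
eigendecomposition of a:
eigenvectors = [[(0.41+0.47j),(0.41-0.47j),(0.36+0j)], [(-0.66+0j),-0.66-0.00j,(-0.22+0j)], [-0.11+0.41j,(-0.11-0.41j),(0.91+0j)]]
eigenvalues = [(-0.01+0.1j), (-0.01-0.1j), 0j]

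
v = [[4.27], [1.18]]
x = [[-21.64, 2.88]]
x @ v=[[-89.00]]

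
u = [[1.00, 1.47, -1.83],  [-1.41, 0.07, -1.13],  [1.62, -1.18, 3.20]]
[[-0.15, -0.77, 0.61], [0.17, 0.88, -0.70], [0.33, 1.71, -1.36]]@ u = [[1.92, -0.99, 3.10],[-2.2, 1.14, -3.55],[-4.28, 2.21, -6.89]]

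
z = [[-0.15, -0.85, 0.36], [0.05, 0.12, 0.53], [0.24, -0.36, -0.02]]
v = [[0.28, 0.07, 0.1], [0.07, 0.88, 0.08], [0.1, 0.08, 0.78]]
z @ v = [[-0.07, -0.73, 0.2], [0.08, 0.15, 0.43], [0.04, -0.3, -0.02]]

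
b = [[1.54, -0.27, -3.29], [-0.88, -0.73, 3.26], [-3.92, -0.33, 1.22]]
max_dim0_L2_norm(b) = 4.79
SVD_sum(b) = [[2.23, 0.25, -2.66], [-1.99, -0.23, 2.37], [-2.23, -0.25, 2.65]] + [[-0.72, 0.01, -0.6], [1.09, -0.01, 0.92], [-1.70, 0.02, -1.42]] + [[0.02,-0.53,-0.03], [0.02,-0.49,-0.03], [0.0,-0.09,-0.01]]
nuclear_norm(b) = 9.34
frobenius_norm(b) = 6.49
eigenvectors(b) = [[(-0.63+0j), (-0.24+0.16j), -0.24-0.16j], [(0.46+0j), 0.90+0.00j, (0.9-0j)], [(0.62+0j), (-0.27+0.18j), -0.27-0.18j]]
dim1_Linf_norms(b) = [3.29, 3.26, 3.92]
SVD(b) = [[-0.60, 0.33, 0.73], [0.53, -0.51, 0.67], [0.60, 0.79, 0.13]] @ diag([5.814930789154587, 2.7960010791806256, 0.7322280263434092]) @ [[-0.64,-0.07,0.76], [-0.77,0.01,-0.64], [0.04,-1.00,-0.06]]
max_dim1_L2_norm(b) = 4.12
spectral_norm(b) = 5.81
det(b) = 11.90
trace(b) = 2.03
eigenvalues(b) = [(4.97+0j), (-1.47+0.49j), (-1.47-0.49j)]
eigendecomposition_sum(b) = [[(2.67+0j), (0.01+0j), -2.34+0.00j], [-1.92-0.00j, (-0.01+0j), 1.68+0.00j], [-2.63-0.00j, (-0.01+0j), (2.3+0j)]] + [[(-0.57-0.57j), -0.14-0.42j, -0.48-0.27j],[0.52+2.50j, -0.36+1.37j, 0.79+1.55j],[-0.65-0.64j, -0.16-0.48j, (-0.54-0.31j)]] + [[(-0.57+0.57j), (-0.14+0.42j), (-0.48+0.27j)], [(0.52-2.5j), -0.36-1.37j, (0.79-1.55j)], [-0.65+0.64j, (-0.16+0.48j), -0.54+0.31j]]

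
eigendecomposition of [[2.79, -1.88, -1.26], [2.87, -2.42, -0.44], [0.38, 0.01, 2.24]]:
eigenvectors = [[(-0.43+0j), -0.76+0.00j, -0.76-0.00j],[-0.90+0.00j, -0.53+0.05j, -0.53-0.05j],[(0.05+0j), (0.21+0.32j), 0.21-0.32j]]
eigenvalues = [(-1.04+0j), (1.83+0.65j), (1.83-0.65j)]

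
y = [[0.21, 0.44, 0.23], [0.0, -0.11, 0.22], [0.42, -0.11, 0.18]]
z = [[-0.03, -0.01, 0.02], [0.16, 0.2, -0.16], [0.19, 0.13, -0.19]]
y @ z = [[0.11, 0.12, -0.11], [0.02, 0.01, -0.02], [0.00, -0.00, -0.01]]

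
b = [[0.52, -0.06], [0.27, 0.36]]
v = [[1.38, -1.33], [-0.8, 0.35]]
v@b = [[0.36, -0.56], [-0.32, 0.17]]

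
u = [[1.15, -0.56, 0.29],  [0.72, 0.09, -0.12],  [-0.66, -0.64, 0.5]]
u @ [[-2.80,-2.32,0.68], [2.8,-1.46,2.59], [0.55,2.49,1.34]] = [[-4.63, -1.13, -0.28], [-1.83, -2.1, 0.56], [0.33, 3.71, -1.44]]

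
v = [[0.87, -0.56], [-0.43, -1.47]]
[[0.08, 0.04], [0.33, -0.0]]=v @[[-0.04,0.04], [-0.21,-0.01]]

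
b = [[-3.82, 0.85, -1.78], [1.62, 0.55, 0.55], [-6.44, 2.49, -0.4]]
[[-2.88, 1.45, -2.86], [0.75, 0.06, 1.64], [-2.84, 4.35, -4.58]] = b @ [[0.26,  -0.38,  0.89], [-0.32,  0.83,  0.45], [0.91,  0.4,  -0.09]]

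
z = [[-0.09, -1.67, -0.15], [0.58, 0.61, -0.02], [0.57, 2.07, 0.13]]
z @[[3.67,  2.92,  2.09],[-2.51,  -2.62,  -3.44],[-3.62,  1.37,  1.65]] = [[4.4, 3.91, 5.31], [0.67, 0.07, -0.92], [-3.57, -3.58, -5.71]]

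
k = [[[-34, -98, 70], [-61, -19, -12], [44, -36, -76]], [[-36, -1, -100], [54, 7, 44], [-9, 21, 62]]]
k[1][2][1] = 21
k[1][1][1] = 7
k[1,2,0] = -9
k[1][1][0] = 54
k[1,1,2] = 44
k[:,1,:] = [[-61, -19, -12], [54, 7, 44]]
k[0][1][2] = -12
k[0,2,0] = 44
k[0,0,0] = -34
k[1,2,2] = 62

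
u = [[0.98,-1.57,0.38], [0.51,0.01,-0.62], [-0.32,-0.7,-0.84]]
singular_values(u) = [1.92, 1.15, 0.7]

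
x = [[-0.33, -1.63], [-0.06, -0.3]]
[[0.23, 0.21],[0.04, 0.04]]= x @ [[-0.10, 0.24], [-0.12, -0.18]]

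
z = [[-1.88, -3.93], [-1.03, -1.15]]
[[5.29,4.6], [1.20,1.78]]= z @[[0.72, -0.90],[-1.69, -0.74]]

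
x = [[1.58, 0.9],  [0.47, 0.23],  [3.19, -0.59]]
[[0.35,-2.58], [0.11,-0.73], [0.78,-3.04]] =x@[[0.24, -1.12], [-0.03, -0.9]]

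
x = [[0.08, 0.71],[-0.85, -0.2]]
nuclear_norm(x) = 1.56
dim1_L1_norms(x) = [0.79, 1.05]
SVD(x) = [[-0.49, 0.87], [0.87, 0.49]] @ diag([0.9388290470493031, 0.6257795301993325]) @ [[-0.83, -0.56], [-0.56, 0.83]]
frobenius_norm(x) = 1.13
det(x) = 0.59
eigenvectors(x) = [[(-0.12-0.66j), (-0.12+0.66j)], [(0.74+0j), (0.74-0j)]]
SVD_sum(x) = [[0.38, 0.26], [-0.68, -0.46]] + [[-0.30, 0.45],[-0.17, 0.26]]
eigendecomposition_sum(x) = [[(0.04+0.39j), (0.35+0.03j)], [-0.42-0.03j, -0.10+0.38j]] + [[0.04-0.39j, (0.36-0.03j)],  [-0.42+0.03j, (-0.1-0.38j)]]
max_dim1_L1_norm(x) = 1.05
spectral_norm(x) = 0.94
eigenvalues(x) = [(-0.06+0.76j), (-0.06-0.76j)]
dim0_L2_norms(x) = [0.85, 0.74]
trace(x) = -0.12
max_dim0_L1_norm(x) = 0.93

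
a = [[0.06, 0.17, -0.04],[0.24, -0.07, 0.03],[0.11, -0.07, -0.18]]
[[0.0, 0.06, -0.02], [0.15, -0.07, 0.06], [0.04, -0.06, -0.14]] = a @[[0.55, -0.15, 0.16],[-0.15, 0.44, 0.05],[0.16, 0.05, 0.85]]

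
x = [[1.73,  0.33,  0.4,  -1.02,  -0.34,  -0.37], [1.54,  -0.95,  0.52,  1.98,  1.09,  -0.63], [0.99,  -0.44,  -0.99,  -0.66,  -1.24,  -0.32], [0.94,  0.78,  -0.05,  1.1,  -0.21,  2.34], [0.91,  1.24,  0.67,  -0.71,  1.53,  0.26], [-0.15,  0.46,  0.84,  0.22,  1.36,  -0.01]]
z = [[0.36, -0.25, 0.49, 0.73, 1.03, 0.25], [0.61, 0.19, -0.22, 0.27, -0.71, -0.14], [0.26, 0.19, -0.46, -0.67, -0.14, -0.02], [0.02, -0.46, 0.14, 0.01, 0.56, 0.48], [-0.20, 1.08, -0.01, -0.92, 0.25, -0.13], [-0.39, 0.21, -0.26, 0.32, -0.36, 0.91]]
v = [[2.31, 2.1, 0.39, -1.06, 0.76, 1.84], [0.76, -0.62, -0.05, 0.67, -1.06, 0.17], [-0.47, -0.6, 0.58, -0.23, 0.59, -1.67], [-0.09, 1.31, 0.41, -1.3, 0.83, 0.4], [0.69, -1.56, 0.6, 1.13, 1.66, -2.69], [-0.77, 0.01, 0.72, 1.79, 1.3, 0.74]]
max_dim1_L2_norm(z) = 1.46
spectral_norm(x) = 3.46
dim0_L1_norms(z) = [1.84, 2.38, 1.58, 2.92, 3.05, 1.93]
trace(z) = 1.26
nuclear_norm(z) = 6.09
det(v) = 0.09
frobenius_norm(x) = 5.88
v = z @ x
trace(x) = 2.41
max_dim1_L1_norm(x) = 6.71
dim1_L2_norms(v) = [3.87, 1.6, 2.03, 2.11, 3.81, 2.56]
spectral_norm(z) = 1.94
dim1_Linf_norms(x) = [1.73, 1.98, 1.24, 2.34, 1.53, 1.36]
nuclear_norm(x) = 12.25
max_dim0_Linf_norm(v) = 2.69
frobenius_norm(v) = 6.87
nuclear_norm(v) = 13.47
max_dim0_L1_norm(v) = 7.51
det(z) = 0.23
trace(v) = 3.37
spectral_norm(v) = 5.08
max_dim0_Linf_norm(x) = 2.34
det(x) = 1.26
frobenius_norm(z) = 2.86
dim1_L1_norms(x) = [4.19, 6.71, 4.64, 5.42, 5.32, 3.04]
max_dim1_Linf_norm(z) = 1.08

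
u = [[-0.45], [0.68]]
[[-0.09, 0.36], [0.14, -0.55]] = u @ [[0.21, -0.81]]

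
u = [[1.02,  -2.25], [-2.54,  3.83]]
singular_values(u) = [5.21, 0.35]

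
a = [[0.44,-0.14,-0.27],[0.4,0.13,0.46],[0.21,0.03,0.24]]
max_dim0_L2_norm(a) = 0.63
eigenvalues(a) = [(0.38+0.33j), (0.38-0.33j), (0.05+0j)]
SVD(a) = [[-0.19, 0.98, -0.02], [-0.87, -0.18, -0.45], [-0.45, -0.07, 0.89]] @ diag([0.7055366486800274, 0.5276645237546892, 0.031435453553154774]) @ [[-0.75, -0.14, -0.65],[0.66, -0.31, -0.69],[-0.1, -0.94, 0.32]]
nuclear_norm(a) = 1.26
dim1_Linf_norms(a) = [0.44, 0.46, 0.24]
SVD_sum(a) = [[0.1, 0.02, 0.09], [0.46, 0.09, 0.4], [0.24, 0.05, 0.21]] + [[0.34, -0.16, -0.36], [-0.06, 0.03, 0.06], [-0.02, 0.01, 0.02]] + [[0.00, 0.0, -0.00], [0.00, 0.01, -0.00], [-0.00, -0.03, 0.01]]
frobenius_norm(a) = 0.88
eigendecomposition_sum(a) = [[0.22+0.13j, (-0.07+0.05j), (-0.13+0.22j)], [0.20-0.26j, (0.05+0.1j), 0.26+0.20j], [(0.11-0.11j), (0.02+0.05j), (0.11+0.11j)]] + [[(0.22-0.13j),(-0.07-0.05j),-0.13-0.22j],[0.20+0.26j,(0.05-0.1j),(0.26-0.2j)],[(0.11+0.11j),(0.02-0.05j),(0.11-0.11j)]] + [[0.00-0.00j, 0j, -0.01+0.00j], [-0j, 0.03+0.00j, (-0.06+0j)], [-0.00+0.00j, (-0.01-0j), (0.02-0j)]]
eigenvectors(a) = [[(-0.07-0.57j), (-0.07+0.57j), (-0.14+0j)], [(-0.74+0j), (-0.74-0j), -0.95+0.00j], [(-0.34-0.04j), (-0.34+0.04j), 0.29+0.00j]]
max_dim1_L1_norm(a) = 0.99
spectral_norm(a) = 0.71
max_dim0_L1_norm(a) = 1.05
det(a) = 0.01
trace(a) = 0.81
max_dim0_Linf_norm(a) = 0.46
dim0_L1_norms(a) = [1.05, 0.3, 0.97]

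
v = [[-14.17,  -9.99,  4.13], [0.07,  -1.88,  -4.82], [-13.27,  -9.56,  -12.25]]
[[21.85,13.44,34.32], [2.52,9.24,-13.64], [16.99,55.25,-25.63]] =v @ [[-0.09, -3.01, 0.04], [-1.96, 1.82, -2.00], [0.24, -2.67, 3.61]]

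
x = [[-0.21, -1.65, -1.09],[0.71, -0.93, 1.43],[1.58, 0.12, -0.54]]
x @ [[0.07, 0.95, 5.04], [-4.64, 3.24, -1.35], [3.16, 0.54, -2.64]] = [[4.20, -6.13, 4.05], [8.88, -1.57, 1.06], [-2.15, 1.6, 9.23]]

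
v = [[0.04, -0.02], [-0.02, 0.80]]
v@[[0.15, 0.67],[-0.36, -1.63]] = [[0.01,  0.06], [-0.29,  -1.32]]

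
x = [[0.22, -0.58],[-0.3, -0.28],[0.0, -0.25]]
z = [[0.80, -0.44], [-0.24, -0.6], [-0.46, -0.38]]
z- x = [[0.58,0.14],  [0.06,-0.32],  [-0.46,-0.13]]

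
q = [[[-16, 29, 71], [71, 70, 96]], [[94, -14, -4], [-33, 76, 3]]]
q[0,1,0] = 71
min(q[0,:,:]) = -16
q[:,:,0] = [[-16, 71], [94, -33]]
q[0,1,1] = 70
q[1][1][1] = 76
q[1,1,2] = 3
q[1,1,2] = 3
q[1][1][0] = -33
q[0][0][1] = 29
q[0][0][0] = -16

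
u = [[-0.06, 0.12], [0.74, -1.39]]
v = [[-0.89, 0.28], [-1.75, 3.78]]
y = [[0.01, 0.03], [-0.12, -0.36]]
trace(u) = -1.45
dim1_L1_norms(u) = [0.18, 2.13]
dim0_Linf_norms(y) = [0.12, 0.36]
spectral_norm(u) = 1.58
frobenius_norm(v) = 4.27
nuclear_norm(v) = 4.90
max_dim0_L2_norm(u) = 1.4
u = y @ v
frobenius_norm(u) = 1.58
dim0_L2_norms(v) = [1.96, 3.79]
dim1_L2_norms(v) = [0.93, 4.17]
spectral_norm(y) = 0.38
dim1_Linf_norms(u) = [0.12, 1.39]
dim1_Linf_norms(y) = [0.03, 0.36]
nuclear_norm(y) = 0.38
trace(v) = 2.89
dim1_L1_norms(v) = [1.17, 5.53]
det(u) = -0.01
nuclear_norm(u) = 1.58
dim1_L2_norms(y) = [0.03, 0.38]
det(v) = -2.87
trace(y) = -0.35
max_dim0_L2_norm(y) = 0.36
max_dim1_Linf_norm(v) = 3.78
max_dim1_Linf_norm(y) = 0.36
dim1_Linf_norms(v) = [0.89, 3.78]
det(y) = -0.00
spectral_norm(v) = 4.21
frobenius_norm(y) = 0.38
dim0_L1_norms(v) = [2.64, 4.06]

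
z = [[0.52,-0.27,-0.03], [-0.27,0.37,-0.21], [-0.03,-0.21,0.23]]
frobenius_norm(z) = 0.83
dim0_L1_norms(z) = [0.82, 0.85, 0.47]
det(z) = 0.00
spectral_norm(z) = 0.75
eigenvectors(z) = [[-0.73, 0.56, 0.38], [0.64, 0.4, 0.65], [-0.22, -0.72, 0.65]]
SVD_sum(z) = [[0.4, -0.35, 0.12], [-0.35, 0.31, -0.11], [0.12, -0.11, 0.04]] + [[0.12, 0.08, -0.15],[0.08, 0.06, -0.11],[-0.15, -0.11, 0.19]] + [[0.00, 0.0, 0.0], [0.0, 0.0, 0.0], [0.0, 0.0, 0.00]]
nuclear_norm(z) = 1.12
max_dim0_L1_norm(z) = 0.85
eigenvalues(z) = [0.75, 0.37, 0.0]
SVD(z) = [[-0.73, -0.56, 0.38], [0.64, -0.40, 0.65], [-0.22, 0.72, 0.65]] @ diag([0.7483958715735562, 0.3686391573861729, 0.0029649710402709422]) @ [[-0.73, 0.64, -0.22],[-0.56, -0.40, 0.72],[0.38, 0.65, 0.65]]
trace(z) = 1.12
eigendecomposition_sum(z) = [[0.4, -0.35, 0.12], [-0.35, 0.31, -0.11], [0.12, -0.11, 0.04]] + [[0.12, 0.08, -0.15], [0.08, 0.06, -0.11], [-0.15, -0.11, 0.19]] + [[0.0, 0.0, 0.00],[0.0, 0.00, 0.0],[0.00, 0.0, 0.00]]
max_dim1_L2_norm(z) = 0.59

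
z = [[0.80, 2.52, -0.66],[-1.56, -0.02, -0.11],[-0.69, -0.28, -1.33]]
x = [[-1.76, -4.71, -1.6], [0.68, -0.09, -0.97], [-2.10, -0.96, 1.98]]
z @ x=[[1.69, -3.36, -5.03], [2.96, 7.46, 2.30], [3.82, 4.55, -1.26]]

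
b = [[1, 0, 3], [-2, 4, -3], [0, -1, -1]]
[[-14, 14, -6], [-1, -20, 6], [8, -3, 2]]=b@[[-5, 2, 0], [-5, -1, 0], [-3, 4, -2]]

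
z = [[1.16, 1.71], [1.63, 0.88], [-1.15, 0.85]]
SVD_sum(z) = [[1.53, 1.27], [1.4, 1.16], [-0.26, -0.22]] + [[-0.37,0.44], [0.23,-0.28], [-0.89,1.07]]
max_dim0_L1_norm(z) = 3.94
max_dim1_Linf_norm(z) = 1.71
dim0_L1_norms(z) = [3.94, 3.44]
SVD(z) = [[-0.73, 0.37], [-0.67, -0.24], [0.13, 0.9]] @ diag([2.7120110765570486, 1.5462845535773413]) @ [[-0.77, -0.64], [-0.64, 0.77]]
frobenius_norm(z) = 3.12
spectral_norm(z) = 2.71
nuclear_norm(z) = 4.26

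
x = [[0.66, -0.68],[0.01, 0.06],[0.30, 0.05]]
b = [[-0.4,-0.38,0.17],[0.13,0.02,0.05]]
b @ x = [[-0.22,0.26],  [0.10,-0.08]]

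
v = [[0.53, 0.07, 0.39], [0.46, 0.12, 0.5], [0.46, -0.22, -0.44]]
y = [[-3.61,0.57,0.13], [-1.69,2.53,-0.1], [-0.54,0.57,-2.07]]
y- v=[[-4.14, 0.50, -0.26], [-2.15, 2.41, -0.60], [-1.00, 0.79, -1.63]]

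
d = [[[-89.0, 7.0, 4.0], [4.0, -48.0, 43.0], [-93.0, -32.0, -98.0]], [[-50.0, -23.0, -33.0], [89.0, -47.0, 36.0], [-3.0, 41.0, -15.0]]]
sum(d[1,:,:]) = -5.0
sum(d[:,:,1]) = -102.0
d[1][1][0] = 89.0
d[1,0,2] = -33.0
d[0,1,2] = 43.0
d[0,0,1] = 7.0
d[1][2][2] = -15.0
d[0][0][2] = 4.0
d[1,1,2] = 36.0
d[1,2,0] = -3.0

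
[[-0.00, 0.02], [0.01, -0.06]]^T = [[-0.0, 0.01], [0.02, -0.06]]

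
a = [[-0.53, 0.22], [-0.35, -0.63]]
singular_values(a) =[0.73, 0.56]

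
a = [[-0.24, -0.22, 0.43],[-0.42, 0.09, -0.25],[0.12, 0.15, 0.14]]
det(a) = -0.05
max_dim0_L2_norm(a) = 0.52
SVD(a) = [[-0.83, -0.56, 0.04], [0.54, -0.78, 0.32], [-0.15, 0.29, 0.95]] @ diag([0.5547778856196779, 0.5045762658575706, 0.17895331670743012]) @ [[-0.08, 0.38, -0.92], [0.98, 0.19, -0.01], [-0.17, 0.91, 0.38]]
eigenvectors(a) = [[(0.84+0j), (-0.37-0.17j), (-0.37+0.17j)], [(0.48+0j), (0.83+0j), 0.83-0.00j], [-0.27+0.00j, 0.09-0.36j, (0.09+0.36j)]]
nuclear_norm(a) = 1.24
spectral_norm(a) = 0.55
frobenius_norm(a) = 0.77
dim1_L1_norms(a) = [0.89, 0.76, 0.41]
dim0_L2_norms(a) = [0.5, 0.28, 0.52]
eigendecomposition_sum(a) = [[-0.35+0.00j,-0.17+0.00j,(0.17-0j)], [(-0.2+0j),-0.10+0.00j,(0.1-0j)], [0.11-0.00j,(0.06-0j),(-0.05+0j)]] + [[0.06+0.01j,(-0.02-0.06j),0.13-0.08j], [-0.11+0.04j,0.09+0.08j,(-0.17+0.27j)], [0.00+0.05j,0.05-0.03j,(0.1+0.1j)]] + [[(0.06-0.01j),(-0.02+0.06j),0.13+0.08j], [(-0.11-0.04j),0.09-0.08j,-0.17-0.27j], [0.00-0.05j,(0.05+0.03j),(0.1-0.1j)]]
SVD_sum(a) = [[0.04, -0.17, 0.43], [-0.02, 0.11, -0.28], [0.01, -0.03, 0.08]] + [[-0.28, -0.05, 0.00], [-0.39, -0.07, 0.00], [0.14, 0.03, -0.00]] + [[-0.00, 0.01, 0.0], [-0.01, 0.05, 0.02], [-0.03, 0.15, 0.07]]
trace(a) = -0.01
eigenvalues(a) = [(-0.5+0j), (0.25+0.2j), (0.25-0.2j)]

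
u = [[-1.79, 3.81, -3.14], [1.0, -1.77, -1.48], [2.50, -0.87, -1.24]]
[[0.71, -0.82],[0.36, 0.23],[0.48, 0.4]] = u @ [[0.09, 0.16], [0.04, -0.09], [-0.23, 0.06]]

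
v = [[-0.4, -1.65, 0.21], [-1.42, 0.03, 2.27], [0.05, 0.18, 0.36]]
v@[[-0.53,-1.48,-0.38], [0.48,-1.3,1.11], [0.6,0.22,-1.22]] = [[-0.45, 2.78, -1.94], [2.13, 2.56, -2.2], [0.28, -0.23, -0.26]]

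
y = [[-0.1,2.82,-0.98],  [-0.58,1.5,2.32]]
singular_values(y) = [3.24, 2.53]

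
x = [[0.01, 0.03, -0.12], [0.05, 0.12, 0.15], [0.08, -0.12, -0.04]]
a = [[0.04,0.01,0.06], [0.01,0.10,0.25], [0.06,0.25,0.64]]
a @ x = [[0.01, -0.0, -0.01],[0.03, -0.02, 0.00],[0.06, -0.04, 0.0]]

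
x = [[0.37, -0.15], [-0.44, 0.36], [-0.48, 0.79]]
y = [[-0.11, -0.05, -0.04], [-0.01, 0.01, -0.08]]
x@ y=[[-0.04,-0.02,-0.0],[0.04,0.03,-0.01],[0.04,0.03,-0.04]]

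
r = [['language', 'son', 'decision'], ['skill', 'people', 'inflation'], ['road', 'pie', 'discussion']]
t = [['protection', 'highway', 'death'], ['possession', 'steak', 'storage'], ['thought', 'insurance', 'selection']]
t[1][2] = 'storage'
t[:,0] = ['protection', 'possession', 'thought']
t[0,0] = 'protection'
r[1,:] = ['skill', 'people', 'inflation']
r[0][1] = 'son'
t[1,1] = 'steak'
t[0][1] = 'highway'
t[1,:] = ['possession', 'steak', 'storage']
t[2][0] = 'thought'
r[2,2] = 'discussion'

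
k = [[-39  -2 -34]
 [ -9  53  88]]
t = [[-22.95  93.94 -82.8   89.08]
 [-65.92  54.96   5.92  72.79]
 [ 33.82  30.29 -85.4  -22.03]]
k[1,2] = 88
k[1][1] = 53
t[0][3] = 89.08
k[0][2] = -34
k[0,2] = -34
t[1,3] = 72.79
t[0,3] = 89.08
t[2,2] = -85.4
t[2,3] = -22.03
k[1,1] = 53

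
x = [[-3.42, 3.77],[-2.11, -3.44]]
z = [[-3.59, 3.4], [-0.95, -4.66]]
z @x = [[5.10, -25.23], [13.08, 12.45]]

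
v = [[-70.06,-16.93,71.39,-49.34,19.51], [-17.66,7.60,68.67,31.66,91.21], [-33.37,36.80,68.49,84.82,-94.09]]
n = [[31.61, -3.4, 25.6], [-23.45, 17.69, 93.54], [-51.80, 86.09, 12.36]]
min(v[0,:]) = -70.06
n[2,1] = 86.09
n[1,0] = -23.45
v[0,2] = 71.39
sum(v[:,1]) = 27.47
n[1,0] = -23.45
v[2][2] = 68.49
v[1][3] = 31.66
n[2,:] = [-51.8, 86.09, 12.36]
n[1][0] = -23.45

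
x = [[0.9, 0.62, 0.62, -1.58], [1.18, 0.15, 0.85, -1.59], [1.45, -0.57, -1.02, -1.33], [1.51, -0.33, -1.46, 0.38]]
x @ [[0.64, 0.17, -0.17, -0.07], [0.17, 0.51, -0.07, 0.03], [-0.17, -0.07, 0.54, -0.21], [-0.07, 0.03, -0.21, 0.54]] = [[0.69,0.38,0.47,-1.03], [0.75,0.17,0.58,-1.12], [1.1,-0.01,-0.48,-0.62], [1.13,0.2,-1.10,0.40]]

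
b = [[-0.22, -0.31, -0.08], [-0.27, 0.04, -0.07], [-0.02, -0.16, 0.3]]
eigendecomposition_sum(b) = [[-0.29,-0.21,-0.05], [-0.17,-0.13,-0.03], [-0.05,-0.03,-0.01]] + [[0.07,  -0.11,  -0.02], [-0.07,  0.11,  0.02], [-0.10,  0.16,  0.03]] + [[-0.0, 0.01, -0.01], [-0.03, 0.06, -0.06], [0.13, -0.29, 0.28]]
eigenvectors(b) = [[-0.85, -0.49, -0.02], [-0.52, 0.48, -0.21], [-0.14, 0.73, 0.98]]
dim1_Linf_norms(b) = [0.31, 0.27, 0.3]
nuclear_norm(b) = 0.98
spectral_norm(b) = 0.43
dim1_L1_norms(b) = [0.61, 0.38, 0.48]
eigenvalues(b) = [-0.42, 0.21, 0.33]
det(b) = -0.03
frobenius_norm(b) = 0.59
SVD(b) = [[-0.88, 0.05, 0.47], [-0.39, 0.48, -0.79], [-0.27, -0.88, -0.40]] @ diag([0.42805271831572966, 0.3550401818801699, 0.1923989074631419]) @ [[0.71,  0.70,  0.04], [-0.35,  0.40,  -0.85], [0.61,  -0.59,  -0.53]]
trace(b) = 0.12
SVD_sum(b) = [[-0.27, -0.26, -0.02], [-0.12, -0.12, -0.01], [-0.08, -0.08, -0.00]] + [[-0.01,  0.01,  -0.02], [-0.06,  0.07,  -0.14], [0.11,  -0.13,  0.26]] + [[0.06, -0.05, -0.05], [-0.09, 0.09, 0.08], [-0.05, 0.05, 0.04]]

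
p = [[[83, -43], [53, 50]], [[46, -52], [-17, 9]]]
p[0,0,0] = 83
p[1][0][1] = -52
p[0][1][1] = 50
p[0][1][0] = 53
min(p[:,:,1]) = -52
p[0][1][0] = 53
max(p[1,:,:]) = 46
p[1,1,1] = 9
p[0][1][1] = 50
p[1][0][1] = -52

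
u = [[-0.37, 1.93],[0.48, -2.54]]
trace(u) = -2.91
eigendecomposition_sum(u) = [[-0.0, -0.00],[-0.00, -0.0]] + [[-0.37, 1.93], [0.48, -2.54]]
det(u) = 0.01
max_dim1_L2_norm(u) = 2.58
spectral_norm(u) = 3.25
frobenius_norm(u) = 3.25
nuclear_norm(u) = 3.25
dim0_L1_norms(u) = [0.85, 4.47]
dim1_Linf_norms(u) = [1.93, 2.54]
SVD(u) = [[-0.61, 0.80], [0.80, 0.61]] @ diag([3.2471191801440202, 0.004126734886092505]) @ [[0.19, -0.98], [-0.98, -0.19]]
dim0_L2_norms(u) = [0.61, 3.19]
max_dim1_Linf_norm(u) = 2.54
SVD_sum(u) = [[-0.37,1.93], [0.48,-2.54]] + [[-0.00, -0.0], [-0.00, -0.0]]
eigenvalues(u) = [-0.0, -2.91]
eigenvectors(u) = [[0.98,-0.61],[0.19,0.8]]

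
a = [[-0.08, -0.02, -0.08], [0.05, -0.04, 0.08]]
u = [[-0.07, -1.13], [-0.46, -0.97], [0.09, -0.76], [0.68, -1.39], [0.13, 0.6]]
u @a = [[-0.05, 0.05, -0.08], [-0.01, 0.05, -0.04], [-0.05, 0.03, -0.07], [-0.12, 0.04, -0.17], [0.02, -0.03, 0.04]]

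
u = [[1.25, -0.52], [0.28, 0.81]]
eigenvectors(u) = [[0.81+0.00j, (0.81-0j)],[(0.34-0.48j), (0.34+0.48j)]]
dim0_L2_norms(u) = [1.28, 0.96]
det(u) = 1.16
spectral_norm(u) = 1.36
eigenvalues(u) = [(1.03+0.31j), (1.03-0.31j)]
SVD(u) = [[-1.0,0.06], [0.06,1.0]] @ diag([1.3555427191892042, 0.8543441557435377]) @ [[-0.91, 0.42], [0.42, 0.91]]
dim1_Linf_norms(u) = [1.25, 0.81]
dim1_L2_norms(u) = [1.35, 0.86]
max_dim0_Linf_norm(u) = 1.25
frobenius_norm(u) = 1.60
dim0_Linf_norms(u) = [1.25, 0.81]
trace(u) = 2.06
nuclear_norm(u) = 2.21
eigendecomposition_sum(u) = [[(0.62-0.21j), (-0.26+0.86j)], [(0.14-0.46j), (0.4+0.52j)]] + [[0.62+0.21j, -0.26-0.86j], [(0.14+0.46j), 0.41-0.52j]]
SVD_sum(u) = [[1.23,-0.57], [-0.08,0.04]] + [[0.02, 0.05], [0.36, 0.77]]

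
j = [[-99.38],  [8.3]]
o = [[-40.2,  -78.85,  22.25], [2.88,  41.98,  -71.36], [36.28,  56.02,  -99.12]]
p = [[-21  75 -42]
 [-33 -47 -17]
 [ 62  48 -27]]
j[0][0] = -99.38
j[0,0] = -99.38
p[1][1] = -47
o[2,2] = -99.12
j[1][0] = 8.3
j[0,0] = -99.38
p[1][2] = -17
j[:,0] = [-99.38, 8.3]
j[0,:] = [-99.38]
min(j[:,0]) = -99.38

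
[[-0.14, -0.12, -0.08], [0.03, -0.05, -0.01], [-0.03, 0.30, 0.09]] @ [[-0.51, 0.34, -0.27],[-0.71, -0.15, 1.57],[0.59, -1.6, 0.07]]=[[0.11, 0.10, -0.16], [0.01, 0.03, -0.09], [-0.14, -0.2, 0.49]]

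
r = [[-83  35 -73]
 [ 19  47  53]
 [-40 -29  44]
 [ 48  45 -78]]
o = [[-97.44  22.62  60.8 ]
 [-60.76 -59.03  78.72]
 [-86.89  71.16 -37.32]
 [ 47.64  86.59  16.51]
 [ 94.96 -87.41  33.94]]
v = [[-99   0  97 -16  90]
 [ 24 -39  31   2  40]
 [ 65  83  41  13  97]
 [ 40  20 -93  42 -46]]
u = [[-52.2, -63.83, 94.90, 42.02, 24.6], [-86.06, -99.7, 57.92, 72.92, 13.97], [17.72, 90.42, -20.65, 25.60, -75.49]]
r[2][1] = -29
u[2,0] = 17.72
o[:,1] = [22.62, -59.03, 71.16, 86.59, -87.41]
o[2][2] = -37.32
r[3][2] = -78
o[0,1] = 22.62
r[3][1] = 45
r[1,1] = 47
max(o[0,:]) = 60.8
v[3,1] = 20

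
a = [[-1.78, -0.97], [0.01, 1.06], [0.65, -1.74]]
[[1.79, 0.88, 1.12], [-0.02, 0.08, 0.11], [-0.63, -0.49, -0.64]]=a@[[-1.00, -0.54, -0.69], [-0.01, 0.08, 0.11]]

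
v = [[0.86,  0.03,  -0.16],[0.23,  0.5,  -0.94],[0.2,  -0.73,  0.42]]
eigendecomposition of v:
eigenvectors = [[0.07, 0.97, -0.27], [0.73, 0.16, -0.77], [0.68, 0.18, 0.58]]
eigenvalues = [-0.35, 0.84, 1.29]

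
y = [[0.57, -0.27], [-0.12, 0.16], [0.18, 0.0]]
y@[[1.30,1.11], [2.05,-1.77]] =[[0.19, 1.11], [0.17, -0.42], [0.23, 0.2]]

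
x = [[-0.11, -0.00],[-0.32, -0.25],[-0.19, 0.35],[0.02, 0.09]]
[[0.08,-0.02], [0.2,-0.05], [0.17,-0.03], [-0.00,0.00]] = x @[[-0.71, 0.16], [0.11, -0.01]]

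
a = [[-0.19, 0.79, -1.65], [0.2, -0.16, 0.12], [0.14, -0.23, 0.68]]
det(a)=-0.040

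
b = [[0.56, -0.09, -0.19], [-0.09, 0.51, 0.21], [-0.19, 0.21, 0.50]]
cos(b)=[[0.83, 0.06, 0.1], [0.06, 0.85, -0.11], [0.1, -0.11, 0.84]]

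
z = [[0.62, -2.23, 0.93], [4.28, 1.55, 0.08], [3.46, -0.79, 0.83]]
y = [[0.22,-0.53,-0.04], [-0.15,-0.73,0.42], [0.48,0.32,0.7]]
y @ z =[[-2.27, -1.28, 0.13], [-1.76, -1.13, 0.15], [4.09, -1.13, 1.05]]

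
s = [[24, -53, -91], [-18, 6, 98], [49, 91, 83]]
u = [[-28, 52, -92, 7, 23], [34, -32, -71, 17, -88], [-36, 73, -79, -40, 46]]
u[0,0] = -28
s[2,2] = 83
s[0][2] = -91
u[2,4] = 46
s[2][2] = 83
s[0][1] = -53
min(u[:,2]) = -92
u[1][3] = 17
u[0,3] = 7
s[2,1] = 91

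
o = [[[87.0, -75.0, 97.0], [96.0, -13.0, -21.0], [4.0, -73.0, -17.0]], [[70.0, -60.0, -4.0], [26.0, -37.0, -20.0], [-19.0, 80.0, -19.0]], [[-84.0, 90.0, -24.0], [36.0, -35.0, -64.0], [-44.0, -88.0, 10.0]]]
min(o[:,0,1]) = -75.0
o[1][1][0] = 26.0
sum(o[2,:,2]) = -78.0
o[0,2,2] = -17.0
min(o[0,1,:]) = -21.0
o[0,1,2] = -21.0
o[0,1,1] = -13.0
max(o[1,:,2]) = -4.0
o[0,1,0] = 96.0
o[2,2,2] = 10.0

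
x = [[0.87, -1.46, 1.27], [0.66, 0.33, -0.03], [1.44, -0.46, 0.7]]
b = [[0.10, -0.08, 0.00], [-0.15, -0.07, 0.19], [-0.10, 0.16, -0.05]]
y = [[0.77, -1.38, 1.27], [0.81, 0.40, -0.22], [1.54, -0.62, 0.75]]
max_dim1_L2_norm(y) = 2.03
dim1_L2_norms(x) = [2.12, 0.74, 1.67]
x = y + b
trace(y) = 1.92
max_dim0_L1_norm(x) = 2.97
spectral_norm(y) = 2.60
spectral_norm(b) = 0.26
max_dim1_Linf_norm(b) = 0.19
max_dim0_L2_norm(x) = 1.81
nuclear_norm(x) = 3.69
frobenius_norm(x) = 2.80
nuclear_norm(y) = 3.84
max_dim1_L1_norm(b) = 0.41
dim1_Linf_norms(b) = [0.1, 0.19, 0.16]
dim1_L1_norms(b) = [0.18, 0.41, 0.31]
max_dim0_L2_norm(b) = 0.21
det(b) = -0.00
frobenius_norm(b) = 0.34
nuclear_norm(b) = 0.49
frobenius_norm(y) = 2.88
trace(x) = 1.90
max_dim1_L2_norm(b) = 0.25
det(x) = -0.06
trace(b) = -0.02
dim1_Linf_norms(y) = [1.38, 0.81, 1.54]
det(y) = 0.01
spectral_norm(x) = 2.57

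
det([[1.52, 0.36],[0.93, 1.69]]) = 2.234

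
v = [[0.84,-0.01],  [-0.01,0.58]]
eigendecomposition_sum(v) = [[0.84, -0.03], [-0.03, 0.0]] + [[0.0, 0.02], [0.02, 0.58]]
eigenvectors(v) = [[1.00, 0.04], [-0.04, 1.00]]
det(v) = 0.49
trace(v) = 1.42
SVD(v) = [[-1.0, 0.04], [0.04, 1.0]] @ diag([0.8403840481040529, 0.5796159518959471]) @ [[-1.00, 0.04], [0.04, 1.00]]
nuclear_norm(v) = 1.42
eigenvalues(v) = [0.84, 0.58]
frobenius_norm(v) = 1.02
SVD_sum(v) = [[0.84, -0.03], [-0.03, 0.0]] + [[0.00, 0.02],[0.02, 0.58]]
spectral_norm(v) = 0.84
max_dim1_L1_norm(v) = 0.85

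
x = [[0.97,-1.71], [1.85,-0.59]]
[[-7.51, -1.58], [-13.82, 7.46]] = x @ [[-7.41, 5.28], [0.19, 3.92]]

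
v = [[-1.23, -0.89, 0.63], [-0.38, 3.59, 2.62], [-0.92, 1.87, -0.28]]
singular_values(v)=[4.72, 1.67, 1.42]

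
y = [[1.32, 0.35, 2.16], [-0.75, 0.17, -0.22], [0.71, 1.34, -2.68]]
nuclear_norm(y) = 5.98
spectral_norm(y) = 3.57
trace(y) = -1.19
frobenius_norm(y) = 4.08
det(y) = -3.40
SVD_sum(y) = [[0.16, -0.52, 2.03], [-0.02, 0.08, -0.3], [-0.22, 0.71, -2.77]] + [[1.23, 0.75, 0.10], [-0.48, -0.29, -0.04], [0.96, 0.58, 0.07]] + [[-0.07, 0.12, 0.04], [-0.25, 0.39, 0.12], [-0.03, 0.04, 0.01]]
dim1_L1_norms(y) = [3.83, 1.14, 4.73]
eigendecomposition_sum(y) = [[-0.30+0.00j, -0.52+0.00j, (1.33-0j)], [-0.03+0.00j, (-0.05+0j), (0.12-0j)], [(0.62-0j), (1.06-0j), (-2.74+0j)]] + [[0.81-0.60j,  (0.43-1.11j),  (0.41-0.34j)], [-0.36+0.75j,  (0.11+0.97j),  -0.17+0.41j], [(0.04+0.15j),  (0.14+0.12j),  0.03+0.08j]] + [[0.81+0.60j, 0.43+1.11j, (0.41+0.34j)], [(-0.36-0.75j), 0.11-0.97j, (-0.17-0.41j)], [0.04-0.15j, 0.14-0.12j, 0.03-0.08j]]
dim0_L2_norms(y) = [1.68, 1.4, 3.45]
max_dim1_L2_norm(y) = 3.08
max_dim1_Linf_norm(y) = 2.68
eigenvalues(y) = [(-3.09+0j), (0.95+0.45j), (0.95-0.45j)]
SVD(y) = [[-0.59, 0.76, 0.29], [0.09, -0.29, 0.95], [0.8, 0.59, 0.11]] @ diag([3.5669316244818807, 1.9189521033647863, 0.4970126872253074]) @ [[-0.08,0.25,-0.97], [0.85,0.52,0.07], [-0.52,0.82,0.25]]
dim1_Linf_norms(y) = [2.16, 0.75, 2.68]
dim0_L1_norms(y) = [2.78, 1.86, 5.06]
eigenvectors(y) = [[-0.44+0.00j, (-0.77+0j), -0.77-0.00j], [(-0.04+0j), 0.56-0.29j, (0.56+0.29j)], [0.90+0.00j, 0.04-0.11j, 0.04+0.11j]]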